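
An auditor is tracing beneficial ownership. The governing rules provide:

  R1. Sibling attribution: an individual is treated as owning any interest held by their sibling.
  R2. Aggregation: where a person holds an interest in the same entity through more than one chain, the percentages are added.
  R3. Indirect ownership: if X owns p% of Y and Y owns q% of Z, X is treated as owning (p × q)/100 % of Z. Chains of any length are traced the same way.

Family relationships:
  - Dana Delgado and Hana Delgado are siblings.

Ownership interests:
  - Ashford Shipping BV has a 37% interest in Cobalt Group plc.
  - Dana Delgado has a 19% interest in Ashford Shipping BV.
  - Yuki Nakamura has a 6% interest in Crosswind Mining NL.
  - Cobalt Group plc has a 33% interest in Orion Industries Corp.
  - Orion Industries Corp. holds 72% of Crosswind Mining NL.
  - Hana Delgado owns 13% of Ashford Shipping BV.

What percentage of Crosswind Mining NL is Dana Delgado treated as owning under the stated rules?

By sibling attribution (R1), Dana Delgado is treated as also owning Hana Delgado's interest in Ashford Shipping BV, giving 19% + 13% = 32%.
Chain via Ashford Shipping BV → Cobalt Group plc → Orion Industries Corp. (R3): 32% × 37% × 33% × 72% = 2.813184% of Crosswind Mining NL.

2.813184%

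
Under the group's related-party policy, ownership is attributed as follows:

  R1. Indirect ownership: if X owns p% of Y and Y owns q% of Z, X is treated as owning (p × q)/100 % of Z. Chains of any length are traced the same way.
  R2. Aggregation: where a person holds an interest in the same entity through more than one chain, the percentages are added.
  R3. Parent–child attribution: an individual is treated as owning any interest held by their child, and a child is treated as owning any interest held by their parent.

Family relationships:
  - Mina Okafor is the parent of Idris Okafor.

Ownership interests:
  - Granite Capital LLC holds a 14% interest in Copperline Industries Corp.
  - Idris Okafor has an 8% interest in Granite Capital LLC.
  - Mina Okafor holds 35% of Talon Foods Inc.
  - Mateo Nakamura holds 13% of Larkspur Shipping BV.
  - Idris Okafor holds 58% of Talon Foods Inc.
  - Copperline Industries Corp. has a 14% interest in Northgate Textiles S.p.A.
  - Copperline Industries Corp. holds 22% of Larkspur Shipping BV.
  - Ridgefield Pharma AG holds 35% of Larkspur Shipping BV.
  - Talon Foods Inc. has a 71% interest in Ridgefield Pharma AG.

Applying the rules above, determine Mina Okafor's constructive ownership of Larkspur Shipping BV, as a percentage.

By parent–child attribution (R3), Mina Okafor is treated as also owning Idris Okafor's interest in Talon Foods Inc, giving 35% + 58% = 93%.
By parent–child attribution (R3), Mina Okafor is treated as owning Idris Okafor's 8% interest in Granite Capital LLC.
Chain via Talon Foods Inc. → Ridgefield Pharma AG (R1): 93% × 71% × 35% = 23.1105% of Larkspur Shipping BV.
Chain via Granite Capital LLC → Copperline Industries Corp. (R1): 8% × 14% × 22% = 0.2464% of Larkspur Shipping BV.
Aggregating (R2): 23.1105% + 0.2464% = 23.3569%.

23.3569%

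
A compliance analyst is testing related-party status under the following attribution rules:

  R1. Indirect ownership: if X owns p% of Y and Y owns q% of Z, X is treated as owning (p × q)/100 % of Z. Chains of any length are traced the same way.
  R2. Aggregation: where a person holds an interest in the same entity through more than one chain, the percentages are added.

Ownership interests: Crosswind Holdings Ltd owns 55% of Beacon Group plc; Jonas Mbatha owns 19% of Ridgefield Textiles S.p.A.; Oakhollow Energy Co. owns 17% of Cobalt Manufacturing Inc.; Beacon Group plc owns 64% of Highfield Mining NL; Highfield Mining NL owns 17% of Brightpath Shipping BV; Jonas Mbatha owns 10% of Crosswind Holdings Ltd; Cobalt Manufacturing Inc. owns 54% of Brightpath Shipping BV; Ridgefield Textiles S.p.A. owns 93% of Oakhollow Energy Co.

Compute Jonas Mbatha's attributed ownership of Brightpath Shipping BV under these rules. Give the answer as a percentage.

Chain via Ridgefield Textiles S.p.A. → Oakhollow Energy Co. → Cobalt Manufacturing Inc. (R1): 19% × 93% × 17% × 54% = 1.622106% of Brightpath Shipping BV.
Chain via Crosswind Holdings Ltd → Beacon Group plc → Highfield Mining NL (R1): 10% × 55% × 64% × 17% = 0.5984% of Brightpath Shipping BV.
Aggregating (R2): 1.622106% + 0.5984% = 2.220506%.

2.220506%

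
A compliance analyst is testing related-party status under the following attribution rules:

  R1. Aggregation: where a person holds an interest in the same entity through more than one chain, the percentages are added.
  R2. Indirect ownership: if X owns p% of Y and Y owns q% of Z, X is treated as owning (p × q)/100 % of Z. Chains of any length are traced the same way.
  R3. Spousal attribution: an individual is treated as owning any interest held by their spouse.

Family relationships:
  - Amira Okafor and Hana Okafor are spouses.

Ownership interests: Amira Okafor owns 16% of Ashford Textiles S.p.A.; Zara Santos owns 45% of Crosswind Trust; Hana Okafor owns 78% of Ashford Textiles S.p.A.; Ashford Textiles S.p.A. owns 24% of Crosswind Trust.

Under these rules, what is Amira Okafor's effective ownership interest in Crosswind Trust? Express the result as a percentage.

22.56%

By spousal attribution (R3), Amira Okafor is treated as also owning Hana Okafor's interest in Ashford Textiles S.p.A, giving 16% + 78% = 94%.
Chain via Ashford Textiles S.p.A. (R2): 94% × 24% = 22.56% of Crosswind Trust.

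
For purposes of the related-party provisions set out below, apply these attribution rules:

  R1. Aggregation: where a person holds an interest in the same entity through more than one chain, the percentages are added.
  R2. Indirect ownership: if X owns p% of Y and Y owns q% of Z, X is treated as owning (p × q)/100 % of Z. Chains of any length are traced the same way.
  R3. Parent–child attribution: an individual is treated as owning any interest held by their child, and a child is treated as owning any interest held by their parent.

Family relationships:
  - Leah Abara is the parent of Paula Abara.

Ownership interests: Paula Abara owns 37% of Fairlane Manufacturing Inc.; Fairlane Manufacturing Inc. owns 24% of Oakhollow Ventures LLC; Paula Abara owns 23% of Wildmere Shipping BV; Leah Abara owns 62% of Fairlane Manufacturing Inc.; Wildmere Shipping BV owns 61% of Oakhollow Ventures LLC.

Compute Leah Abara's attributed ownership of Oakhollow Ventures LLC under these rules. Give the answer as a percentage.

By parent–child attribution (R3), Leah Abara is treated as also owning Paula Abara's interest in Fairlane Manufacturing Inc, giving 62% + 37% = 99%.
By parent–child attribution (R3), Leah Abara is treated as owning Paula Abara's 23% interest in Wildmere Shipping BV.
Chain via Fairlane Manufacturing Inc. (R2): 99% × 24% = 23.76% of Oakhollow Ventures LLC.
Chain via Wildmere Shipping BV (R2): 23% × 61% = 14.03% of Oakhollow Ventures LLC.
Aggregating (R1): 23.76% + 14.03% = 37.79%.

37.79%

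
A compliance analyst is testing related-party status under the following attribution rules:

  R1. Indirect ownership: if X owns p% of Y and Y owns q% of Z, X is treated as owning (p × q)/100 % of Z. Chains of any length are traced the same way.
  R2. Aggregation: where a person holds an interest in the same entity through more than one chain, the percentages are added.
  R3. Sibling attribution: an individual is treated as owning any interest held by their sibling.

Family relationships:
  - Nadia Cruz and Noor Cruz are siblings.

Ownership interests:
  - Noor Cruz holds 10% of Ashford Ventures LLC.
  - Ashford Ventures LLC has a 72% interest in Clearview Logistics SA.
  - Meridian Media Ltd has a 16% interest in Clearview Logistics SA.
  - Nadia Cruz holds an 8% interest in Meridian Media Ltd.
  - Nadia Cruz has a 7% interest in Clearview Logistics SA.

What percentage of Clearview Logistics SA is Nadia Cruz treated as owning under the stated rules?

By sibling attribution (R3), Nadia Cruz is treated as owning Noor Cruz's 10% interest in Ashford Ventures LLC.
Chain via Meridian Media Ltd (R1): 8% × 16% = 1.28% of Clearview Logistics SA.
Direct interest in Clearview Logistics SA: 7%.
Chain via Ashford Ventures LLC (R1): 10% × 72% = 7.2% of Clearview Logistics SA.
Aggregating (R2): 1.28% + 7% + 7.2% = 15.48%.

15.48%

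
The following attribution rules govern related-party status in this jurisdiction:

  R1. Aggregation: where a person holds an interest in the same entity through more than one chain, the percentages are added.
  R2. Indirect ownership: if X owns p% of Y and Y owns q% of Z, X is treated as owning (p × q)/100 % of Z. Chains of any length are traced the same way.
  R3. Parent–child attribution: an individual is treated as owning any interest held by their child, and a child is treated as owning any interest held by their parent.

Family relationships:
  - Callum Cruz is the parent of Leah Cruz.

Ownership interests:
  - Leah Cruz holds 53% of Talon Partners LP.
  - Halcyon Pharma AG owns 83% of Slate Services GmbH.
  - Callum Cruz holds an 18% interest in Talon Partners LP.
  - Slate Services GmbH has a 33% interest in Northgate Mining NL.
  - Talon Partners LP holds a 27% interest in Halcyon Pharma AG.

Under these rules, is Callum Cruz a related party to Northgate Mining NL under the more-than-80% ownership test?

By parent–child attribution (R3), Callum Cruz is treated as also owning Leah Cruz's interest in Talon Partners LP, giving 18% + 53% = 71%.
Chain via Talon Partners LP → Halcyon Pharma AG → Slate Services GmbH (R2): 71% × 27% × 83% × 33% = 5.250663% of Northgate Mining NL.
5.250663% does not exceed the 80% threshold, so Callum is not a related party to Northgate Mining NL.

No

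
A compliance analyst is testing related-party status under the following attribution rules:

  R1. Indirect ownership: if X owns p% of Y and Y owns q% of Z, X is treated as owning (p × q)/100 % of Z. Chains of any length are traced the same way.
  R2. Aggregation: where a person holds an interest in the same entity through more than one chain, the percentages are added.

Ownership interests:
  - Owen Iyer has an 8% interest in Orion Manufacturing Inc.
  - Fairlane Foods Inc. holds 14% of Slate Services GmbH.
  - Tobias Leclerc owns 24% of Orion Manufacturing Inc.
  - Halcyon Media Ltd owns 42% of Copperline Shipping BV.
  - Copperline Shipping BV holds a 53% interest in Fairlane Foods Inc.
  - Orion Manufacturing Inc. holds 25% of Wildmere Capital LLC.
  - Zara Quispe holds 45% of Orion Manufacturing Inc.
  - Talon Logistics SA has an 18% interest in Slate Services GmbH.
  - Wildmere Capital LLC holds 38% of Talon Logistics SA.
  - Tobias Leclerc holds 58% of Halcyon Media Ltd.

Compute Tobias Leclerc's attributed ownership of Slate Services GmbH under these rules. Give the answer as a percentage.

Chain via Halcyon Media Ltd → Copperline Shipping BV → Fairlane Foods Inc. (R1): 58% × 42% × 53% × 14% = 1.807512% of Slate Services GmbH.
Chain via Orion Manufacturing Inc. → Wildmere Capital LLC → Talon Logistics SA (R1): 24% × 25% × 38% × 18% = 0.4104% of Slate Services GmbH.
Aggregating (R2): 1.807512% + 0.4104% = 2.217912%.

2.217912%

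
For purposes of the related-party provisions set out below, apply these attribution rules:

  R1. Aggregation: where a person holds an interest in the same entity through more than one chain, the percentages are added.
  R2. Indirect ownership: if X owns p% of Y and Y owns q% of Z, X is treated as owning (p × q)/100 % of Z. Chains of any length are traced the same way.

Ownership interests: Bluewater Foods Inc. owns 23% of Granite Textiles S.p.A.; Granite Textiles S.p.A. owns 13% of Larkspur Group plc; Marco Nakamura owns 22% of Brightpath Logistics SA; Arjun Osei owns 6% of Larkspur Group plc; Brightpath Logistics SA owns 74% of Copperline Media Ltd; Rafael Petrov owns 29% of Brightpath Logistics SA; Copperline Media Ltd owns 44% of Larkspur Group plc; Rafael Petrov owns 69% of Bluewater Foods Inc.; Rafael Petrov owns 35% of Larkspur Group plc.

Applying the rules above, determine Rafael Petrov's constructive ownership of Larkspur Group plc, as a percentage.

46.5055%

Chain via Brightpath Logistics SA → Copperline Media Ltd (R2): 29% × 74% × 44% = 9.4424% of Larkspur Group plc.
Chain via Bluewater Foods Inc. → Granite Textiles S.p.A. (R2): 69% × 23% × 13% = 2.0631% of Larkspur Group plc.
Direct interest in Larkspur Group plc: 35%.
Aggregating (R1): 9.4424% + 2.0631% + 35% = 46.5055%.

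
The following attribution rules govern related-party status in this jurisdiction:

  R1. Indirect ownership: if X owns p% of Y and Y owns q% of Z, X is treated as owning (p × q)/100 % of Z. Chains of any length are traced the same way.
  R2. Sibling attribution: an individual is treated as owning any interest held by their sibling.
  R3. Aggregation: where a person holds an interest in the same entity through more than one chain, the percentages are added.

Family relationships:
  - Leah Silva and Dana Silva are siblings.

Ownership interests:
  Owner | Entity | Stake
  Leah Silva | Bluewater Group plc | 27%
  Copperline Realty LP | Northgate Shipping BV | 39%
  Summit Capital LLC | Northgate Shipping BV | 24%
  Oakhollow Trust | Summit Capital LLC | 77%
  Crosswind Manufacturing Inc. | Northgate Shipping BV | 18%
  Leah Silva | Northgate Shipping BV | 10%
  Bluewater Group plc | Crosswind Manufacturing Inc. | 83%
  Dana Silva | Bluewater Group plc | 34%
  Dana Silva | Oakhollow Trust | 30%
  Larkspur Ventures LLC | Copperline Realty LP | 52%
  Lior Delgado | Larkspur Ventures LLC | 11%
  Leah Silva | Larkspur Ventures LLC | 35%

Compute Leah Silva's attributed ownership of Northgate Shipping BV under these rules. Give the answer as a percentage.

By sibling attribution (R2), Leah Silva is treated as also owning Dana Silva's interest in Bluewater Group plc, giving 27% + 34% = 61%.
By sibling attribution (R2), Leah Silva is treated as owning Dana Silva's 30% interest in Oakhollow Trust.
Chain via Larkspur Ventures LLC → Copperline Realty LP (R1): 35% × 52% × 39% = 7.098% of Northgate Shipping BV.
Chain via Bluewater Group plc → Crosswind Manufacturing Inc. (R1): 61% × 83% × 18% = 9.1134% of Northgate Shipping BV.
Direct interest in Northgate Shipping BV: 10%.
Chain via Oakhollow Trust → Summit Capital LLC (R1): 30% × 77% × 24% = 5.544% of Northgate Shipping BV.
Aggregating (R3): 7.098% + 9.1134% + 10% + 5.544% = 31.7554%.

31.7554%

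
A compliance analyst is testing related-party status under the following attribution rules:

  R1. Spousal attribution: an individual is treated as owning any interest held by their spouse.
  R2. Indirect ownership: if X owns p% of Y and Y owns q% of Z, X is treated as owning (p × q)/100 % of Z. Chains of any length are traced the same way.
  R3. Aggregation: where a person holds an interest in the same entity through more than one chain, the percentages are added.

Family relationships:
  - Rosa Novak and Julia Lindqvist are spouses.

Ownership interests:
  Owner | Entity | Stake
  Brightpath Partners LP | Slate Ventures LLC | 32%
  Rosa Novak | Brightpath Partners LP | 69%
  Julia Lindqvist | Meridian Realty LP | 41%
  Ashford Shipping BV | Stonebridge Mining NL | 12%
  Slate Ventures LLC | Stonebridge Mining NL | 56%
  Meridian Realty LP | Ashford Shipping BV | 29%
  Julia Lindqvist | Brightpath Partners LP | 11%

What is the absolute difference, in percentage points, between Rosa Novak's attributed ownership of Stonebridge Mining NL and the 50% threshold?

34.2372

By spousal attribution (R1), Rosa Novak is treated as also owning Julia Lindqvist's interest in Brightpath Partners LP, giving 69% + 11% = 80%.
By spousal attribution (R1), Rosa Novak is treated as owning Julia Lindqvist's 41% interest in Meridian Realty LP.
Chain via Brightpath Partners LP → Slate Ventures LLC (R2): 80% × 32% × 56% = 14.336% of Stonebridge Mining NL.
Chain via Meridian Realty LP → Ashford Shipping BV (R2): 41% × 29% × 12% = 1.4268% of Stonebridge Mining NL.
Aggregating (R3): 14.336% + 1.4268% = 15.7628%.
15.7628% falls short of the 50% threshold by 34.2372 percentage points.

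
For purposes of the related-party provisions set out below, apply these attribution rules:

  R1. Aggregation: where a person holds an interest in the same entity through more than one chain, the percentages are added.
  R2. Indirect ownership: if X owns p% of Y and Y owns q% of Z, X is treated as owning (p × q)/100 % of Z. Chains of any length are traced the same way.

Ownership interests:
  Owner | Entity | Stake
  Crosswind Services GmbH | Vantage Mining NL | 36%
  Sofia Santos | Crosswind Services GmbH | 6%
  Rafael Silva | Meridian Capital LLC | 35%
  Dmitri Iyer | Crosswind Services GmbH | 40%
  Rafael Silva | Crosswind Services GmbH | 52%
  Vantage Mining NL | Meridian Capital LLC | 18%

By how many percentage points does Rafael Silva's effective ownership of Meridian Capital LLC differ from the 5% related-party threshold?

33.3696

Chain via Crosswind Services GmbH → Vantage Mining NL (R2): 52% × 36% × 18% = 3.3696% of Meridian Capital LLC.
Direct interest in Meridian Capital LLC: 35%.
Aggregating (R1): 3.3696% + 35% = 38.3696%.
38.3696% exceeds the 5% threshold by 33.3696 percentage points.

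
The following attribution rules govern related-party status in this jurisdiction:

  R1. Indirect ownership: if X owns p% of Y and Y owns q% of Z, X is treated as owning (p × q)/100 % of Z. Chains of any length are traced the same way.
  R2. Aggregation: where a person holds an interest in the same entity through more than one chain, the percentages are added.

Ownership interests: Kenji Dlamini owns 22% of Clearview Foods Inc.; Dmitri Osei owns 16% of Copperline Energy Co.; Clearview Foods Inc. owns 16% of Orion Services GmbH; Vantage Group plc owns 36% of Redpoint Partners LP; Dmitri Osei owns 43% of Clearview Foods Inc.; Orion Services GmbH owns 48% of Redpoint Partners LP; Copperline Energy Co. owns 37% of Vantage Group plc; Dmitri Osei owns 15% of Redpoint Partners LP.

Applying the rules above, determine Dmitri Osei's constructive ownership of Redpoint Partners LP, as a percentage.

Chain via Copperline Energy Co. → Vantage Group plc (R1): 16% × 37% × 36% = 2.1312% of Redpoint Partners LP.
Chain via Clearview Foods Inc. → Orion Services GmbH (R1): 43% × 16% × 48% = 3.3024% of Redpoint Partners LP.
Direct interest in Redpoint Partners LP: 15%.
Aggregating (R2): 2.1312% + 3.3024% + 15% = 20.4336%.

20.4336%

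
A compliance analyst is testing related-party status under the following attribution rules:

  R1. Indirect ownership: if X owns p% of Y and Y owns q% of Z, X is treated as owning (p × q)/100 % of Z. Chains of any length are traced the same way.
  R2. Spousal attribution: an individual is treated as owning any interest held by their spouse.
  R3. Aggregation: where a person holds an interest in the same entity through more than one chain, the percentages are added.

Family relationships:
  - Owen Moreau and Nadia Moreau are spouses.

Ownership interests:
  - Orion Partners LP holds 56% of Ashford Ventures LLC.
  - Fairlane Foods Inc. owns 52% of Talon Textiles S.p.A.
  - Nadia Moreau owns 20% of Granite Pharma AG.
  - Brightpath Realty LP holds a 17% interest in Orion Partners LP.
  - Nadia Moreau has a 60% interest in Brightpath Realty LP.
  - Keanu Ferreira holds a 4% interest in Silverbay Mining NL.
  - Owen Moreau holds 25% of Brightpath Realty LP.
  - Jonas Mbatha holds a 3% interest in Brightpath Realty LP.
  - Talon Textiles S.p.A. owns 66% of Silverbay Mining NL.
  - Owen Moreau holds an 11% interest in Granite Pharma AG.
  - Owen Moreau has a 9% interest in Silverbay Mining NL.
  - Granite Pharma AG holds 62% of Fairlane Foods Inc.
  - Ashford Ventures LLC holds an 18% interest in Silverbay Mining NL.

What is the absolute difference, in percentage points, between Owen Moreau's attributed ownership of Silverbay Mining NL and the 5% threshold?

By spousal attribution (R2), Owen Moreau is treated as also owning Nadia Moreau's interest in Granite Pharma AG, giving 11% + 20% = 31%.
By spousal attribution (R2), Owen Moreau is treated as also owning Nadia Moreau's interest in Brightpath Realty LP, giving 25% + 60% = 85%.
Chain via Granite Pharma AG → Fairlane Foods Inc. → Talon Textiles S.p.A. (R1): 31% × 62% × 52% × 66% = 6.596304% of Silverbay Mining NL.
Chain via Brightpath Realty LP → Orion Partners LP → Ashford Ventures LLC (R1): 85% × 17% × 56% × 18% = 1.45656% of Silverbay Mining NL.
Direct interest in Silverbay Mining NL: 9%.
Aggregating (R3): 6.596304% + 1.45656% + 9% = 17.052864%.
17.052864% exceeds the 5% threshold by 12.052864 percentage points.

12.052864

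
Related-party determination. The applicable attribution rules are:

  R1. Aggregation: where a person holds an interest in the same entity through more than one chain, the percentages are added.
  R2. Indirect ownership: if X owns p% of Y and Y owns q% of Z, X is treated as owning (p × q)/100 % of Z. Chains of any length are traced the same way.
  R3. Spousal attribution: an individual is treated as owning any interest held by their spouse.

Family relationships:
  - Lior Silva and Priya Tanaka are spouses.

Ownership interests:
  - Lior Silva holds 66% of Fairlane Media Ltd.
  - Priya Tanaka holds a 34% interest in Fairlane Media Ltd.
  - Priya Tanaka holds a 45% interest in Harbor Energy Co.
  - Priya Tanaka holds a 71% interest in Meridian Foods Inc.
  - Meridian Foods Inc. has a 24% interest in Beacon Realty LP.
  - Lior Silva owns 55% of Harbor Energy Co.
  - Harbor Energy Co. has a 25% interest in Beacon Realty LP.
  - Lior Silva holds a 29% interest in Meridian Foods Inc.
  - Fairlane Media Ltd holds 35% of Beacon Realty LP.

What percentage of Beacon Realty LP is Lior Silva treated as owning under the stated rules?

By spousal attribution (R3), Lior Silva is treated as also owning Priya Tanaka's interest in Meridian Foods Inc, giving 29% + 71% = 100%.
By spousal attribution (R3), Lior Silva is treated as also owning Priya Tanaka's interest in Fairlane Media Ltd, giving 66% + 34% = 100%.
By spousal attribution (R3), Lior Silva is treated as also owning Priya Tanaka's interest in Harbor Energy Co, giving 55% + 45% = 100%.
Chain via Meridian Foods Inc. (R2): 100% × 24% = 24% of Beacon Realty LP.
Chain via Fairlane Media Ltd (R2): 100% × 35% = 35% of Beacon Realty LP.
Chain via Harbor Energy Co. (R2): 100% × 25% = 25% of Beacon Realty LP.
Aggregating (R1): 24% + 35% + 25% = 84%.

84%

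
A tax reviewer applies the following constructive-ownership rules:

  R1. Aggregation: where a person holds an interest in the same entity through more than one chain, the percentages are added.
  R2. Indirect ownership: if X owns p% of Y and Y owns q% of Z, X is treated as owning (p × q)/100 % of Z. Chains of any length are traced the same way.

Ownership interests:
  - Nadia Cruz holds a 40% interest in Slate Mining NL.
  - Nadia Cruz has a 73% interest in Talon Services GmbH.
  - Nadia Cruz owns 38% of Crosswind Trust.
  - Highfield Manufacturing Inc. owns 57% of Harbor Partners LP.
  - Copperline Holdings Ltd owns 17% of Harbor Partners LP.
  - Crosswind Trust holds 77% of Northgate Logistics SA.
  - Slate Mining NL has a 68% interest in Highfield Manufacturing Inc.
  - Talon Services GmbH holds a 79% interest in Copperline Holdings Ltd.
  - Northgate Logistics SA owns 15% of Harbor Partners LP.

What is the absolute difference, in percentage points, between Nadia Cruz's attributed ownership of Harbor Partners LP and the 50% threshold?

Chain via Crosswind Trust → Northgate Logistics SA (R2): 38% × 77% × 15% = 4.389% of Harbor Partners LP.
Chain via Slate Mining NL → Highfield Manufacturing Inc. (R2): 40% × 68% × 57% = 15.504% of Harbor Partners LP.
Chain via Talon Services GmbH → Copperline Holdings Ltd (R2): 73% × 79% × 17% = 9.8039% of Harbor Partners LP.
Aggregating (R1): 4.389% + 15.504% + 9.8039% = 29.6969%.
29.6969% falls short of the 50% threshold by 20.3031 percentage points.

20.3031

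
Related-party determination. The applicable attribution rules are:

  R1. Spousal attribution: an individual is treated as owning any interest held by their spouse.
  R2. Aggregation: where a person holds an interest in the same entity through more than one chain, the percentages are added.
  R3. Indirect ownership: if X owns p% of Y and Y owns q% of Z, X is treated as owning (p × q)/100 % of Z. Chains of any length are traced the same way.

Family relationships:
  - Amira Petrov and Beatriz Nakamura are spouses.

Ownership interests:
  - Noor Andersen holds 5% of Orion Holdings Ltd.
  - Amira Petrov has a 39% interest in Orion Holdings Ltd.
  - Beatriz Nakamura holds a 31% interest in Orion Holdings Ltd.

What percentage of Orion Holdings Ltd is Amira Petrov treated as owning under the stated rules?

70%

By spousal attribution (R1), Amira Petrov is treated as also owning Beatriz Nakamura's interest in Orion Holdings Ltd, giving 39% + 31% = 70%.
Direct interest in Orion Holdings Ltd: 70%.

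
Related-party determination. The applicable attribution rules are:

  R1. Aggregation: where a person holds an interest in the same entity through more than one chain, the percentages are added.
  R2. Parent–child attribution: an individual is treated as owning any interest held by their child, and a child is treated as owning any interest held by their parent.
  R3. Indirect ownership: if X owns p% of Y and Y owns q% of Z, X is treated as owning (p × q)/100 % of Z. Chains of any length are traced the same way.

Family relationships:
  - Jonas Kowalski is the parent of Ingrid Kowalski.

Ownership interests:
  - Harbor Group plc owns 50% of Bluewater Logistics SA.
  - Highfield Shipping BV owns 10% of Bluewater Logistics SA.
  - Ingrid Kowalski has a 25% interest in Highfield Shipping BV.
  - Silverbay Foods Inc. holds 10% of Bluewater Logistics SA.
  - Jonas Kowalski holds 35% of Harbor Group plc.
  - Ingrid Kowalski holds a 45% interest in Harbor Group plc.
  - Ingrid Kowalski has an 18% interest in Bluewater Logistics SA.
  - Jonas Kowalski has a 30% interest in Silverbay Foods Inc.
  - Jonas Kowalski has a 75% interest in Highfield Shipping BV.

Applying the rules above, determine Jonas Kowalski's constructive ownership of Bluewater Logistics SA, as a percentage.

By parent–child attribution (R2), Jonas Kowalski is treated as also owning Ingrid Kowalski's interest in Highfield Shipping BV, giving 75% + 25% = 100%.
By parent–child attribution (R2), Jonas Kowalski is treated as also owning Ingrid Kowalski's interest in Harbor Group plc, giving 35% + 45% = 80%.
By parent–child attribution (R2), Jonas Kowalski is treated as owning Ingrid Kowalski's 18% interest in Bluewater Logistics SA.
Chain via Highfield Shipping BV (R3): 100% × 10% = 10% of Bluewater Logistics SA.
Chain via Silverbay Foods Inc. (R3): 30% × 10% = 3% of Bluewater Logistics SA.
Chain via Harbor Group plc (R3): 80% × 50% = 40% of Bluewater Logistics SA.
Direct interest in Bluewater Logistics SA: 18%.
Aggregating (R1): 10% + 3% + 40% + 18% = 71%.

71%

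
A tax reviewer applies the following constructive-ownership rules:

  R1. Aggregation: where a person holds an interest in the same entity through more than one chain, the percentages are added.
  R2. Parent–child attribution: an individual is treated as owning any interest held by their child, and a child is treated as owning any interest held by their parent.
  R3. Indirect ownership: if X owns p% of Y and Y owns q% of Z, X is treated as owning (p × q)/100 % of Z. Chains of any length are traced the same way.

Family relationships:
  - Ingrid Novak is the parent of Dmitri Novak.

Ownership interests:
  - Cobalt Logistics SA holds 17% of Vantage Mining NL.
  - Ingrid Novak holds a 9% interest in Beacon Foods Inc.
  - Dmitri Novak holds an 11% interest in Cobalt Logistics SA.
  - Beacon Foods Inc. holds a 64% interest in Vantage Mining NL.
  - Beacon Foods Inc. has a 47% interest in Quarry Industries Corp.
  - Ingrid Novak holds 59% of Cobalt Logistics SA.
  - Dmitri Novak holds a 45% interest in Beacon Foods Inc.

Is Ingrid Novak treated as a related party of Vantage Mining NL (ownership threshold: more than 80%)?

No

By parent–child attribution (R2), Ingrid Novak is treated as also owning Dmitri Novak's interest in Cobalt Logistics SA, giving 59% + 11% = 70%.
By parent–child attribution (R2), Ingrid Novak is treated as also owning Dmitri Novak's interest in Beacon Foods Inc, giving 9% + 45% = 54%.
Chain via Cobalt Logistics SA (R3): 70% × 17% = 11.9% of Vantage Mining NL.
Chain via Beacon Foods Inc. (R3): 54% × 64% = 34.56% of Vantage Mining NL.
Aggregating (R1): 11.9% + 34.56% = 46.46%.
46.46% does not exceed the 80% threshold, so Ingrid is not a related party to Vantage Mining NL.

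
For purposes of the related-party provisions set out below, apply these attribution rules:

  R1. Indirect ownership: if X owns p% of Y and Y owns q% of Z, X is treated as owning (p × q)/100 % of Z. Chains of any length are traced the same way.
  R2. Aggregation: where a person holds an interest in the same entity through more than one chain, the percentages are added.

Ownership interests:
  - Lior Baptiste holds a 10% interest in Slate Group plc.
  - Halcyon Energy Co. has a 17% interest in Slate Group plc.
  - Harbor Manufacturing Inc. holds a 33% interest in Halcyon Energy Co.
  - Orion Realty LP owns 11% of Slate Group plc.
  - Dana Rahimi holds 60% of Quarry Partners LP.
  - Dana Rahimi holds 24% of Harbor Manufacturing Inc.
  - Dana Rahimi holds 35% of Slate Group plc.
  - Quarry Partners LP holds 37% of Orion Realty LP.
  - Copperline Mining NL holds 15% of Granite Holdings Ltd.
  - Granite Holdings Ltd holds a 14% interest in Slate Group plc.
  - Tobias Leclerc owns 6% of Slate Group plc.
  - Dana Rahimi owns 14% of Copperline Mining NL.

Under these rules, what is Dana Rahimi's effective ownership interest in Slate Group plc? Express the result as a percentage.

Chain via Copperline Mining NL → Granite Holdings Ltd (R1): 14% × 15% × 14% = 0.294% of Slate Group plc.
Chain via Harbor Manufacturing Inc. → Halcyon Energy Co. (R1): 24% × 33% × 17% = 1.3464% of Slate Group plc.
Chain via Quarry Partners LP → Orion Realty LP (R1): 60% × 37% × 11% = 2.442% of Slate Group plc.
Direct interest in Slate Group plc: 35%.
Aggregating (R2): 0.294% + 1.3464% + 2.442% + 35% = 39.0824%.

39.0824%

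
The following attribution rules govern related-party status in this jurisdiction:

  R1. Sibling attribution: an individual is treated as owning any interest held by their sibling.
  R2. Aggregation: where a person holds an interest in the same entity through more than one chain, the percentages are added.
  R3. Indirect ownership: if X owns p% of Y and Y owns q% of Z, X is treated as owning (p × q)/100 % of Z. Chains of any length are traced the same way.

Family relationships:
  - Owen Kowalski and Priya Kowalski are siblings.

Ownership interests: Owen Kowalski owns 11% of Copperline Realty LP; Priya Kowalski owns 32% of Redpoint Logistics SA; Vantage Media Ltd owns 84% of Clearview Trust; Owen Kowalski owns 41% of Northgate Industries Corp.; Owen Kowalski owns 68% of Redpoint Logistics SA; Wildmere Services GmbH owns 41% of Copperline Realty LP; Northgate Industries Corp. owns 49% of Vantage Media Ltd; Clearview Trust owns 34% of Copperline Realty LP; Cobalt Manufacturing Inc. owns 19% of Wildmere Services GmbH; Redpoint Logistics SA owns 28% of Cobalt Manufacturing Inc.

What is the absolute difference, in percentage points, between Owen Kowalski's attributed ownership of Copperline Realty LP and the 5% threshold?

13.918904

By sibling attribution (R1), Owen Kowalski is treated as also owning Priya Kowalski's interest in Redpoint Logistics SA, giving 68% + 32% = 100%.
Chain via Redpoint Logistics SA → Cobalt Manufacturing Inc. → Wildmere Services GmbH (R3): 100% × 28% × 19% × 41% = 2.1812% of Copperline Realty LP.
Chain via Northgate Industries Corp. → Vantage Media Ltd → Clearview Trust (R3): 41% × 49% × 84% × 34% = 5.737704% of Copperline Realty LP.
Direct interest in Copperline Realty LP: 11%.
Aggregating (R2): 2.1812% + 5.737704% + 11% = 18.918904%.
18.918904% exceeds the 5% threshold by 13.918904 percentage points.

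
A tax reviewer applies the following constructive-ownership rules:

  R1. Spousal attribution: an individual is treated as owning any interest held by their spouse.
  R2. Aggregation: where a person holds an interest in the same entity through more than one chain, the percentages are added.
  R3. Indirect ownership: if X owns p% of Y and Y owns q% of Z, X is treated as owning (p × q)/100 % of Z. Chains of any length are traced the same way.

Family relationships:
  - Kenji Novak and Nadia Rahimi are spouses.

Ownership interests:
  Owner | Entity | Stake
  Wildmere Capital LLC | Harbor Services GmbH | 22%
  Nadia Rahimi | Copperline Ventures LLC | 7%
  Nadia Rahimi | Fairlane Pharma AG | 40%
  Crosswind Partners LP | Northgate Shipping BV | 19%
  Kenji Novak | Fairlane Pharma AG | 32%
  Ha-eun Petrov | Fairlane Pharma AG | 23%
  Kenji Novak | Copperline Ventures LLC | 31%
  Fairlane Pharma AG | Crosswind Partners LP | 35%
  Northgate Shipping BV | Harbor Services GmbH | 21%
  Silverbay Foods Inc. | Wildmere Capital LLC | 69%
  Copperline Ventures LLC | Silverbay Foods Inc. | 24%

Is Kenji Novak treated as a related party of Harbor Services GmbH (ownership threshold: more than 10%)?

By spousal attribution (R1), Kenji Novak is treated as also owning Nadia Rahimi's interest in Copperline Ventures LLC, giving 31% + 7% = 38%.
By spousal attribution (R1), Kenji Novak is treated as also owning Nadia Rahimi's interest in Fairlane Pharma AG, giving 32% + 40% = 72%.
Chain via Copperline Ventures LLC → Silverbay Foods Inc. → Wildmere Capital LLC (R3): 38% × 24% × 69% × 22% = 1.384416% of Harbor Services GmbH.
Chain via Fairlane Pharma AG → Crosswind Partners LP → Northgate Shipping BV (R3): 72% × 35% × 19% × 21% = 1.00548% of Harbor Services GmbH.
Aggregating (R2): 1.384416% + 1.00548% = 2.389896%.
2.389896% does not exceed the 10% threshold, so Kenji is not a related party to Harbor Services GmbH.

No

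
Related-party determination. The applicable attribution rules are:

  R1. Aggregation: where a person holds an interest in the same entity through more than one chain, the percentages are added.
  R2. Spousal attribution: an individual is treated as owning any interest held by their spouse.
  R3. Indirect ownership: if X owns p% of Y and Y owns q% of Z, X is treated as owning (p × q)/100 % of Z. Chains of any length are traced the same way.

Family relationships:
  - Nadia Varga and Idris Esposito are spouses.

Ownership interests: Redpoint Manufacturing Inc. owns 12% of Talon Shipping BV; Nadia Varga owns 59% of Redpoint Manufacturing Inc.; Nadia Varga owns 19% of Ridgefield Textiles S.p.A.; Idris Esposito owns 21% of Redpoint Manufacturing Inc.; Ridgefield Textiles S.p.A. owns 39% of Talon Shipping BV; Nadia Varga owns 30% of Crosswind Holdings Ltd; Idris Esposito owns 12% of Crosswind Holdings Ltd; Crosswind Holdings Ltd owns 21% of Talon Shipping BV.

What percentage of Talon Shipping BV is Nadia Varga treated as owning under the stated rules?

By spousal attribution (R2), Nadia Varga is treated as also owning Idris Esposito's interest in Crosswind Holdings Ltd, giving 30% + 12% = 42%.
By spousal attribution (R2), Nadia Varga is treated as also owning Idris Esposito's interest in Redpoint Manufacturing Inc, giving 59% + 21% = 80%.
Chain via Crosswind Holdings Ltd (R3): 42% × 21% = 8.82% of Talon Shipping BV.
Chain via Ridgefield Textiles S.p.A. (R3): 19% × 39% = 7.41% of Talon Shipping BV.
Chain via Redpoint Manufacturing Inc. (R3): 80% × 12% = 9.6% of Talon Shipping BV.
Aggregating (R1): 8.82% + 7.41% + 9.6% = 25.83%.

25.83%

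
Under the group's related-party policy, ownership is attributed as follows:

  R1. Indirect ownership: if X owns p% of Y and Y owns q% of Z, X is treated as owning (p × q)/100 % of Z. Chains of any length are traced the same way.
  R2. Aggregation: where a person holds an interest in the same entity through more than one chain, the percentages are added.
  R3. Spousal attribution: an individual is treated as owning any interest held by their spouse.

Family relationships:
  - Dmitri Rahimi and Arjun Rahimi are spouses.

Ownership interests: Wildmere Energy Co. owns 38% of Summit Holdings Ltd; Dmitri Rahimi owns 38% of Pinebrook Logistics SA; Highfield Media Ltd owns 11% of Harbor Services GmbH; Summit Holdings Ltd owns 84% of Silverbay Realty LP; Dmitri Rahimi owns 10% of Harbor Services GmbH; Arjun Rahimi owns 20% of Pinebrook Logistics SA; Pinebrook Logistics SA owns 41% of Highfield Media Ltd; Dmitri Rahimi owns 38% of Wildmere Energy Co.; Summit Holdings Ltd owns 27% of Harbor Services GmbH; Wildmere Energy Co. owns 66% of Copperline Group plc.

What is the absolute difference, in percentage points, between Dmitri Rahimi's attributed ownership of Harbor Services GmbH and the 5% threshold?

11.5146

By spousal attribution (R3), Dmitri Rahimi is treated as also owning Arjun Rahimi's interest in Pinebrook Logistics SA, giving 38% + 20% = 58%.
Chain via Wildmere Energy Co. → Summit Holdings Ltd (R1): 38% × 38% × 27% = 3.8988% of Harbor Services GmbH.
Chain via Pinebrook Logistics SA → Highfield Media Ltd (R1): 58% × 41% × 11% = 2.6158% of Harbor Services GmbH.
Direct interest in Harbor Services GmbH: 10%.
Aggregating (R2): 3.8988% + 2.6158% + 10% = 16.5146%.
16.5146% exceeds the 5% threshold by 11.5146 percentage points.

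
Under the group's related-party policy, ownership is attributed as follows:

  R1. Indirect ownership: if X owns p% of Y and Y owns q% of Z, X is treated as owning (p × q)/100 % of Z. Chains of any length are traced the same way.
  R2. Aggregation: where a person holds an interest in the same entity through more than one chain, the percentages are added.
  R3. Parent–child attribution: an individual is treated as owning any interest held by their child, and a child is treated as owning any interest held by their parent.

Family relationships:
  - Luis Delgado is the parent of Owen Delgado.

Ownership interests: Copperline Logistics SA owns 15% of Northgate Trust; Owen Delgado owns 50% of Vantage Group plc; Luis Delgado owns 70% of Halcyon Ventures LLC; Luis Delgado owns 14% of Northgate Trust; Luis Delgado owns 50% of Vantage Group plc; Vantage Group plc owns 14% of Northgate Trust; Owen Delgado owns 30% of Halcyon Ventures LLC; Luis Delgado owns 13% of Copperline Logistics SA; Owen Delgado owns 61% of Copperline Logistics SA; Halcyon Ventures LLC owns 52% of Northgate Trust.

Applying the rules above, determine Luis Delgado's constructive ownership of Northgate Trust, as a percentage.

91.1%

By parent–child attribution (R3), Luis Delgado is treated as also owning Owen Delgado's interest in Vantage Group plc, giving 50% + 50% = 100%.
By parent–child attribution (R3), Luis Delgado is treated as also owning Owen Delgado's interest in Copperline Logistics SA, giving 13% + 61% = 74%.
By parent–child attribution (R3), Luis Delgado is treated as also owning Owen Delgado's interest in Halcyon Ventures LLC, giving 70% + 30% = 100%.
Chain via Vantage Group plc (R1): 100% × 14% = 14% of Northgate Trust.
Chain via Copperline Logistics SA (R1): 74% × 15% = 11.1% of Northgate Trust.
Chain via Halcyon Ventures LLC (R1): 100% × 52% = 52% of Northgate Trust.
Direct interest in Northgate Trust: 14%.
Aggregating (R2): 14% + 11.1% + 52% + 14% = 91.1%.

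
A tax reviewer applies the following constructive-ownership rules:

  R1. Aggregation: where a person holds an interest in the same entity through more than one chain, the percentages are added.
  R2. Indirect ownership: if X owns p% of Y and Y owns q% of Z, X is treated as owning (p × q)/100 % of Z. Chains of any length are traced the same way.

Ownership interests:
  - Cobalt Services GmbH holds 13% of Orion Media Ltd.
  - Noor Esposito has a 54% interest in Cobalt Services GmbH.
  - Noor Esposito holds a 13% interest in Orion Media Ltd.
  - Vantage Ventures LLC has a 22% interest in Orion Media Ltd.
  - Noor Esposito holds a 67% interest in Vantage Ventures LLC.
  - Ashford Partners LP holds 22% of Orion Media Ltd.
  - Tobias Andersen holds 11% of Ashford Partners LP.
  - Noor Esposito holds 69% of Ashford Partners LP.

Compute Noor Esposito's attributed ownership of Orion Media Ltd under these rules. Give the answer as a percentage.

Chain via Vantage Ventures LLC (R2): 67% × 22% = 14.74% of Orion Media Ltd.
Chain via Cobalt Services GmbH (R2): 54% × 13% = 7.02% of Orion Media Ltd.
Chain via Ashford Partners LP (R2): 69% × 22% = 15.18% of Orion Media Ltd.
Direct interest in Orion Media Ltd: 13%.
Aggregating (R1): 14.74% + 7.02% + 15.18% + 13% = 49.94%.

49.94%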